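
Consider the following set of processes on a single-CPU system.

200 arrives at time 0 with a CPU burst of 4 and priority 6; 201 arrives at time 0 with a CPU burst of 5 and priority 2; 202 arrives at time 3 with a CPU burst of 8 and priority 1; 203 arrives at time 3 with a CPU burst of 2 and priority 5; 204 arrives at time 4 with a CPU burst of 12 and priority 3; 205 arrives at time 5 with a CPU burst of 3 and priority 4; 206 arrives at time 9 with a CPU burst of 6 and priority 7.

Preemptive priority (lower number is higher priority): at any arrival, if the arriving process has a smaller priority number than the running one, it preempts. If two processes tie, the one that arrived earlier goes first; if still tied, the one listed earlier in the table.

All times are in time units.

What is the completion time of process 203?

30

Schedule: | 201 0-3 | 202 3-11 | 201 11-13 | 204 13-25 | 205 25-28 | 203 28-30 | 200 30-34 | 206 34-40 |
Completion: 200=34  201=13  202=11  203=30  204=25  205=28  206=40
Turnaround (C−A): 200=34  201=13  202=8  203=27  204=21  205=23  206=31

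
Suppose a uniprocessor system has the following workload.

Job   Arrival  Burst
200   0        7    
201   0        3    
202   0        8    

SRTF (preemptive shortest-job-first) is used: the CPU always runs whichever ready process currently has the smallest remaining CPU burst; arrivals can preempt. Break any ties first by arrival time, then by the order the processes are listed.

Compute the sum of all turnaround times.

Timeline: | 201 0-3 | 200 3-10 | 202 10-18 |
Completion: 200=10  201=3  202=18
Turnaround (C−A): 200=10  201=3  202=18
Turnaround = completion − arrival: 200=10, 201=3, 202=18
Total turnaround = 10 + 3 + 18 = 31

31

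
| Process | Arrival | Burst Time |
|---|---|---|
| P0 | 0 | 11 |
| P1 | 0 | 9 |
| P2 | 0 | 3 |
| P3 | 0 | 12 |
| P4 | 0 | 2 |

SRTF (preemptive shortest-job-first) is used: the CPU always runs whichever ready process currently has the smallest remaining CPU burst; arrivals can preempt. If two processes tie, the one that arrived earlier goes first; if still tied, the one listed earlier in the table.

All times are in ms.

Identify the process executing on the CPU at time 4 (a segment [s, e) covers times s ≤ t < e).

Timeline: | P4 0-2 | P2 2-5 | P1 5-14 | P0 14-25 | P3 25-37 |
Completion: P0=25  P1=14  P2=5  P3=37  P4=2
Turnaround (C−A): P0=25  P1=14  P2=5  P3=37  P4=2

P2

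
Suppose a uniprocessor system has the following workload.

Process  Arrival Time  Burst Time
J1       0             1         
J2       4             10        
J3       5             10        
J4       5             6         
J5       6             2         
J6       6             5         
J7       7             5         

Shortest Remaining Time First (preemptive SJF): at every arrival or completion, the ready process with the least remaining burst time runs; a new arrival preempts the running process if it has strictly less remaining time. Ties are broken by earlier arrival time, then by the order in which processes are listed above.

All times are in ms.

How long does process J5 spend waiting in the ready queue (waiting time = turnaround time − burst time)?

0

Timeline: | J1 0-1 | idle 1-4 | J2 4-5 | J4 5-6 | J5 6-8 | J4 8-13 | J6 13-18 | J7 18-23 | J2 23-32 | J3 32-42 |
Completion: J1=1  J2=32  J3=42  J4=13  J5=8  J6=18  J7=23
Turnaround (C−A): J1=1  J2=28  J3=37  J4=8  J5=2  J6=12  J7=16
Waiting(J5) = turnaround − burst = 2 − 2 = 0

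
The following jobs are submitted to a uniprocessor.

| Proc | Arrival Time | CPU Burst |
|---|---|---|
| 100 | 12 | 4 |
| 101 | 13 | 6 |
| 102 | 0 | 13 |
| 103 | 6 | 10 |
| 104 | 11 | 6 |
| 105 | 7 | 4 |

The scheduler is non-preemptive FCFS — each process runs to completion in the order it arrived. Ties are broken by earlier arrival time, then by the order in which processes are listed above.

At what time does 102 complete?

13

Timeline: | 102 0-13 | 103 13-23 | 105 23-27 | 104 27-33 | 100 33-37 | 101 37-43 |
Completion: 100=37  101=43  102=13  103=23  104=33  105=27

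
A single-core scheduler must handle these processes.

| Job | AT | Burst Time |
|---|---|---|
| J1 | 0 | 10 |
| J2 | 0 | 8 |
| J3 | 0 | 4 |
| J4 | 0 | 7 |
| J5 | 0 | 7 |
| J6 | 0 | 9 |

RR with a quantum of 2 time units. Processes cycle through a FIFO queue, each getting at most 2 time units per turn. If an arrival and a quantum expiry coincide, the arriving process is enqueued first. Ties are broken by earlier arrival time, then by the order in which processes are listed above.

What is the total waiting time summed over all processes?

Schedule: | J1 0-2 | J2 2-4 | J3 4-6 | J4 6-8 | J5 8-10 | J6 10-12 | J1 12-14 | J2 14-16 | J3 16-18 | J4 18-20 | J5 20-22 | J6 22-24 | J1 24-26 | J2 26-28 | J4 28-30 | J5 30-32 | J6 32-34 | J1 34-36 | J2 36-38 | J4 38-39 | J5 39-40 | J6 40-42 | J1 42-44 | J6 44-45 |
Completion: J1=44  J2=38  J3=18  J4=39  J5=40  J6=45
Turnaround (C−A): J1=44  J2=38  J3=18  J4=39  J5=40  J6=45
Waiting = turnaround − burst: J1=34, J2=30, J3=14, J4=32, J5=33, J6=36
Total waiting = 34 + 30 + 14 + 32 + 33 + 36 = 179

179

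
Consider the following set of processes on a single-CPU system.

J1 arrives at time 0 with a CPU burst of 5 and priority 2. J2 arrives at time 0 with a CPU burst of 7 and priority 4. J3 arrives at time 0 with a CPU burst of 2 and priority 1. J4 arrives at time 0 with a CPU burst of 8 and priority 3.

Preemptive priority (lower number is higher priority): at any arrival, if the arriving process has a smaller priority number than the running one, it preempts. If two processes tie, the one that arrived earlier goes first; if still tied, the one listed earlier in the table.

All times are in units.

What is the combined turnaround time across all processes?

Gantt: | J3 0-2 | J1 2-7 | J4 7-15 | J2 15-22 |
Completion: J1=7  J2=22  J3=2  J4=15
Turnaround (C−A): J1=7  J2=22  J3=2  J4=15
Turnaround = completion − arrival: J1=7, J2=22, J3=2, J4=15
Total turnaround = 7 + 22 + 2 + 15 = 46

46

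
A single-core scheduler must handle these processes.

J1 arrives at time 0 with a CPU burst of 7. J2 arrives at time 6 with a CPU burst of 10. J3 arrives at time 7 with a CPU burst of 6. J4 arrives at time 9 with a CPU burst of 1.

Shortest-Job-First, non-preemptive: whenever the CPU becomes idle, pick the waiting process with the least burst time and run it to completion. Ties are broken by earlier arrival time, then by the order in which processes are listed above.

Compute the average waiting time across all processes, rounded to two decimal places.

Timeline: | J1 0-7 | J3 7-13 | J4 13-14 | J2 14-24 |
Completion: J1=7  J2=24  J3=13  J4=14
Waiting times: J1=0, J2=8, J3=0, J4=4
Average waiting = (0+8+0+4) / 4 = 12/4 = 3.00

3.00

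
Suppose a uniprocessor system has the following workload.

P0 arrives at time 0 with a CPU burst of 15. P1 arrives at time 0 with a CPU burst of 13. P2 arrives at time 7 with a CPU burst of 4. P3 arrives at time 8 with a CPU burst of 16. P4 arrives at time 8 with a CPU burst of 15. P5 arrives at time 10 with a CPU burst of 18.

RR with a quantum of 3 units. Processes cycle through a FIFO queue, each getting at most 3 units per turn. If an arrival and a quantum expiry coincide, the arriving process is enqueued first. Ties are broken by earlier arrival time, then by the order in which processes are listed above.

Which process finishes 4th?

Gantt: | P0 0-3 | P1 3-6 | P0 6-9 | P1 9-12 | P2 12-15 | P3 15-18 | P4 18-21 | P0 21-24 | P5 24-27 | P1 27-30 | P2 30-31 | P3 31-34 | P4 34-37 | P0 37-40 | P5 40-43 | P1 43-46 | P3 46-49 | P4 49-52 | P0 52-55 | P5 55-58 | P1 58-59 | P3 59-62 | P4 62-65 | P5 65-68 | P3 68-71 | P4 71-74 | P5 74-77 | P3 77-78 | P5 78-81 |
Completion: P0=55  P1=59  P2=31  P3=78  P4=74  P5=81
Turnaround (C−A): P0=55  P1=59  P2=24  P3=70  P4=66  P5=71
Finish order: P2 → P0 → P1 → P4 → P3 → P5

P4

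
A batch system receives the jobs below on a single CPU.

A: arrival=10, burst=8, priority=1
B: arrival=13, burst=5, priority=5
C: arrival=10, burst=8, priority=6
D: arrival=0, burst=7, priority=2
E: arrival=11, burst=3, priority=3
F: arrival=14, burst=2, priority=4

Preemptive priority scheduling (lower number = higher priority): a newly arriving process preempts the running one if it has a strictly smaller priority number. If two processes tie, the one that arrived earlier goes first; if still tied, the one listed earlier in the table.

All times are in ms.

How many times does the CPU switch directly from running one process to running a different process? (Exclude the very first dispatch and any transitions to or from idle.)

4

Gantt: | D 0-7 | idle 7-10 | A 10-18 | E 18-21 | F 21-23 | B 23-28 | C 28-36 |
Completion: A=18  B=28  C=36  D=7  E=21  F=23
Turnaround (C−A): A=8  B=15  C=26  D=7  E=10  F=9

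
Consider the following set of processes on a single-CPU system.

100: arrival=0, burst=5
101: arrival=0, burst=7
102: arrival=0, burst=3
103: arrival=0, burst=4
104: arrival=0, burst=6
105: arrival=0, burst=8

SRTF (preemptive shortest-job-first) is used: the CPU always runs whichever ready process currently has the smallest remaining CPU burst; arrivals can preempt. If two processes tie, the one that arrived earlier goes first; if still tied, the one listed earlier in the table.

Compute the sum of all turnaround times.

Timeline: | 102 0-3 | 103 3-7 | 100 7-12 | 104 12-18 | 101 18-25 | 105 25-33 |
Completion: 100=12  101=25  102=3  103=7  104=18  105=33
Turnaround (C−A): 100=12  101=25  102=3  103=7  104=18  105=33
Turnaround = completion − arrival: 100=12, 101=25, 102=3, 103=7, 104=18, 105=33
Total turnaround = 12 + 25 + 3 + 7 + 18 + 33 = 98

98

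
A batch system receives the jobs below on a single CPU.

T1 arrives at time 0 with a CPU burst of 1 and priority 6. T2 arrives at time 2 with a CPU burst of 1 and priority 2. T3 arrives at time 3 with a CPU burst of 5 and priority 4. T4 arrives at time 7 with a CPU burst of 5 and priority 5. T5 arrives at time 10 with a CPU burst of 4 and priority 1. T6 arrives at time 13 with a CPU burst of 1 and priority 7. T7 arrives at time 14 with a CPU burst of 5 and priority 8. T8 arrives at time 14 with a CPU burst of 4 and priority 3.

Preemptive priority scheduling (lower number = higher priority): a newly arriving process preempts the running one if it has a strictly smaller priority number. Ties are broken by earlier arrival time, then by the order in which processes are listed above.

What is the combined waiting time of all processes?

25

Schedule: | T1 0-1 | idle 1-2 | T2 2-3 | T3 3-8 | T4 8-10 | T5 10-14 | T8 14-18 | T4 18-21 | T6 21-22 | T7 22-27 |
Completion: T1=1  T2=3  T3=8  T4=21  T5=14  T6=22  T7=27  T8=18
Turnaround (C−A): T1=1  T2=1  T3=5  T4=14  T5=4  T6=9  T7=13  T8=4
Waiting = turnaround − burst: T1=0, T2=0, T3=0, T4=9, T5=0, T6=8, T7=8, T8=0
Total waiting = 0 + 0 + 0 + 9 + 0 + 8 + 8 + 0 = 25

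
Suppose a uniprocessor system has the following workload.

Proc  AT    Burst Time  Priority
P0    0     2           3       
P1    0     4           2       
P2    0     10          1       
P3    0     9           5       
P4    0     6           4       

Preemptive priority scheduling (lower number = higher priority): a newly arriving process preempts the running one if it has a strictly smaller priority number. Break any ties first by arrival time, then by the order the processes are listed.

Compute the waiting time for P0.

14

Timeline: | P2 0-10 | P1 10-14 | P0 14-16 | P4 16-22 | P3 22-31 |
Completion: P0=16  P1=14  P2=10  P3=31  P4=22
Turnaround (C−A): P0=16  P1=14  P2=10  P3=31  P4=22
Waiting(P0) = turnaround − burst = 16 − 2 = 14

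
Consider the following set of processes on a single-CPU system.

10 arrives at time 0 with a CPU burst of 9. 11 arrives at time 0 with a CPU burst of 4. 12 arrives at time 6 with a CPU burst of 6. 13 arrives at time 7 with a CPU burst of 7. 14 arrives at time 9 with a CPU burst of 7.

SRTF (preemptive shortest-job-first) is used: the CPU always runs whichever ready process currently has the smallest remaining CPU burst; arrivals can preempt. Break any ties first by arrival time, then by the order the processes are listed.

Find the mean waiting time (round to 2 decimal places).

Gantt: | 11 0-4 | 10 4-6 | 12 6-12 | 10 12-19 | 13 19-26 | 14 26-33 |
Completion: 10=19  11=4  12=12  13=26  14=33
Waiting times: 10=10, 11=0, 12=0, 13=12, 14=17
Average waiting = (10+0+0+12+17) / 5 = 39/5 = 7.80

7.80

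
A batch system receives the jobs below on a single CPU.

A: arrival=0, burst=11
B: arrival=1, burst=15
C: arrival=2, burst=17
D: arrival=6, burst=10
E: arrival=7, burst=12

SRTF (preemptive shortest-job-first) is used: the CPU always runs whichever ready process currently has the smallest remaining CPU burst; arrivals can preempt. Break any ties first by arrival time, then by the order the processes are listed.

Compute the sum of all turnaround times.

Gantt: | A 0-11 | D 11-21 | E 21-33 | B 33-48 | C 48-65 |
Completion: A=11  B=48  C=65  D=21  E=33
Turnaround = completion − arrival: A=11, B=47, C=63, D=15, E=26
Total turnaround = 11 + 47 + 63 + 15 + 26 = 162

162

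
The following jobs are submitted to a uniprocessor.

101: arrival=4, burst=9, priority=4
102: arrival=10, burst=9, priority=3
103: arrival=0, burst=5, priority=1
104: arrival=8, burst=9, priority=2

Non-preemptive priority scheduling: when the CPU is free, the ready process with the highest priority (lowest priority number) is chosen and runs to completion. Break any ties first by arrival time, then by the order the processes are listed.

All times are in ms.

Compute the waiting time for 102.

Schedule: | 103 0-5 | 101 5-14 | 104 14-23 | 102 23-32 |
Completion: 101=14  102=32  103=5  104=23
Turnaround (C−A): 101=10  102=22  103=5  104=15
Waiting(102) = turnaround − burst = 22 − 9 = 13

13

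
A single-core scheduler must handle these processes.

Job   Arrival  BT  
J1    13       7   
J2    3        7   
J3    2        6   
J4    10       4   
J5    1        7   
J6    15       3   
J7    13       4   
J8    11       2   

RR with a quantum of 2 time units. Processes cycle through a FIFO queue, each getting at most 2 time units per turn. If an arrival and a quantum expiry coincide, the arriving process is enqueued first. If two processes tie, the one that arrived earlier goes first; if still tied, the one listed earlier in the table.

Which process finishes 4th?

J4

Schedule: | idle 0-1 | J5 1-3 | J3 3-5 | J2 5-7 | J5 7-9 | J3 9-11 | J2 11-13 | J5 13-15 | J4 15-17 | J8 17-19 | J3 19-21 | J1 21-23 | J7 23-25 | J2 25-27 | J6 27-29 | J5 29-30 | J4 30-32 | J1 32-34 | J7 34-36 | J2 36-37 | J6 37-38 | J1 38-41 |
Completion: J1=41  J2=37  J3=21  J4=32  J5=30  J6=38  J7=36  J8=19
Finish order: J8 → J3 → J5 → J4 → J7 → J2 → J6 → J1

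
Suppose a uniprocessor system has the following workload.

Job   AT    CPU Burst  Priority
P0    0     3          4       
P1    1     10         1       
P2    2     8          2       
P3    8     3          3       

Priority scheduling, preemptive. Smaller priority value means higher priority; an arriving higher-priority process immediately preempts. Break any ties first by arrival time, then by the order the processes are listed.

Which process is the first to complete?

Schedule: | P0 0-1 | P1 1-11 | P2 11-19 | P3 19-22 | P0 22-24 |
Completion: P0=24  P1=11  P2=19  P3=22
Turnaround (C−A): P0=24  P1=10  P2=17  P3=14
Finish order: P1 → P2 → P3 → P0

P1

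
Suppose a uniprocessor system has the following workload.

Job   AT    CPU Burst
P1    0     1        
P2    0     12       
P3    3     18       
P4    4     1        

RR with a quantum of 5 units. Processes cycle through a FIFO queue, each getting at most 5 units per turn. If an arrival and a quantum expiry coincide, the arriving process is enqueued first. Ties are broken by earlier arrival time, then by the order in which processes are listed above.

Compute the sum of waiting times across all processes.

30

Gantt: | P1 0-1 | P2 1-6 | P3 6-11 | P4 11-12 | P2 12-17 | P3 17-22 | P2 22-24 | P3 24-32 |
Completion: P1=1  P2=24  P3=32  P4=12
Turnaround (C−A): P1=1  P2=24  P3=29  P4=8
Waiting = turnaround − burst: P1=0, P2=12, P3=11, P4=7
Total waiting = 0 + 12 + 11 + 7 = 30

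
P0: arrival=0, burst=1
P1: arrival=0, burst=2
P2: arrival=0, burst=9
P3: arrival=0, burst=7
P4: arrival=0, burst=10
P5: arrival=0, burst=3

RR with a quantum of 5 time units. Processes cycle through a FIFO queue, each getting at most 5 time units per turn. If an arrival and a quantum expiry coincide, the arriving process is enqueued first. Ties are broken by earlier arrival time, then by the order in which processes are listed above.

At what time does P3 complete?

27

Gantt: | P0 0-1 | P1 1-3 | P2 3-8 | P3 8-13 | P4 13-18 | P5 18-21 | P2 21-25 | P3 25-27 | P4 27-32 |
Completion: P0=1  P1=3  P2=25  P3=27  P4=32  P5=21
Turnaround (C−A): P0=1  P1=3  P2=25  P3=27  P4=32  P5=21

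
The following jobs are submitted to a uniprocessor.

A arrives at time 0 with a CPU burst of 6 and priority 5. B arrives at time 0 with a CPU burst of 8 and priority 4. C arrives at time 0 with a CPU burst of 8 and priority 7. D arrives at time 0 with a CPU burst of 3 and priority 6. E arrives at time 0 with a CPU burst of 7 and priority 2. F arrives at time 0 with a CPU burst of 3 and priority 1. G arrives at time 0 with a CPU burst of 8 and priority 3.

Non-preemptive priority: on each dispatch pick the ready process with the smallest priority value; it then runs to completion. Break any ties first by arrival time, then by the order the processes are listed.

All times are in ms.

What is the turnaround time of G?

18

Gantt: | F 0-3 | E 3-10 | G 10-18 | B 18-26 | A 26-32 | D 32-35 | C 35-43 |
Completion: A=32  B=26  C=43  D=35  E=10  F=3  G=18
Turnaround(G) = completion − arrival = 18 − 0 = 18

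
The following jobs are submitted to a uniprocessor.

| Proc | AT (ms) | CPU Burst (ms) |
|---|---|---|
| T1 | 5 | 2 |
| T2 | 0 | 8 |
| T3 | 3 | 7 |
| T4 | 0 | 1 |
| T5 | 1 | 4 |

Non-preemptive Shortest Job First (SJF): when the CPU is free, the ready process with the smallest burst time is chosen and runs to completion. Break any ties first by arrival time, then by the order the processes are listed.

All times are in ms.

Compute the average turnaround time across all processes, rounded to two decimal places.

Gantt: | T4 0-1 | T5 1-5 | T1 5-7 | T3 7-14 | T2 14-22 |
Completion: T1=7  T2=22  T3=14  T4=1  T5=5
Turnaround (C−A): T1=2  T2=22  T3=11  T4=1  T5=4
Turnaround times: T1=2, T2=22, T3=11, T4=1, T5=4
Average turnaround = (2+22+11+1+4) / 5 = 40/5 = 8.00

8.00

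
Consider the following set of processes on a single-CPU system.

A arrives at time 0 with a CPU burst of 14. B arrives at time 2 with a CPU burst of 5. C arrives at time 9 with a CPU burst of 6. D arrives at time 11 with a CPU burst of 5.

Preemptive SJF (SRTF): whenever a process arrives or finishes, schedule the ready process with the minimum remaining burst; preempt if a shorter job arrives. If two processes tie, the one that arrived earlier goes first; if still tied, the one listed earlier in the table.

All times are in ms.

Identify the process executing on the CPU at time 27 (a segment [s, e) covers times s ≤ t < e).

Schedule: | A 0-2 | B 2-7 | A 7-9 | C 9-15 | D 15-20 | A 20-30 |
Completion: A=30  B=7  C=15  D=20

A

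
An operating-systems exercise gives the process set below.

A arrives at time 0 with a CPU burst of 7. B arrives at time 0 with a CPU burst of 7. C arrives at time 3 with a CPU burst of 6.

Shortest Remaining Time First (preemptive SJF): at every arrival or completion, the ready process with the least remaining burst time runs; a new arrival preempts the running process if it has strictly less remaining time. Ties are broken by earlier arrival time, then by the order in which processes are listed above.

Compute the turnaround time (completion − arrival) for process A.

Schedule: | A 0-7 | C 7-13 | B 13-20 |
Completion: A=7  B=20  C=13
Turnaround(A) = completion − arrival = 7 − 0 = 7

7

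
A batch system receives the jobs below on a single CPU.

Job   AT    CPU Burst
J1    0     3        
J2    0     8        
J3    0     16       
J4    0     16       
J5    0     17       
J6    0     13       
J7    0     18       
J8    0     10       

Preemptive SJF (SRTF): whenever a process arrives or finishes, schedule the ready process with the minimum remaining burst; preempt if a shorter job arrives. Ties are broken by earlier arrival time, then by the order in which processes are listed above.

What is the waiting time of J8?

11

Schedule: | J1 0-3 | J2 3-11 | J8 11-21 | J6 21-34 | J3 34-50 | J4 50-66 | J5 66-83 | J7 83-101 |
Completion: J1=3  J2=11  J3=50  J4=66  J5=83  J6=34  J7=101  J8=21
Turnaround (C−A): J1=3  J2=11  J3=50  J4=66  J5=83  J6=34  J7=101  J8=21
Waiting(J8) = turnaround − burst = 21 − 10 = 11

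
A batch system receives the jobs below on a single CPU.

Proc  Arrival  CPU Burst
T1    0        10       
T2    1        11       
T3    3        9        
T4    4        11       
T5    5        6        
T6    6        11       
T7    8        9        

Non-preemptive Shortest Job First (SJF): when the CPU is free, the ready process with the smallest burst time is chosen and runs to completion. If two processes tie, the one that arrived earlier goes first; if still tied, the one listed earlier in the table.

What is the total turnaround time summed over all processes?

Gantt: | T1 0-10 | T5 10-16 | T3 16-25 | T7 25-34 | T2 34-45 | T4 45-56 | T6 56-67 |
Completion: T1=10  T2=45  T3=25  T4=56  T5=16  T6=67  T7=34
Turnaround (C−A): T1=10  T2=44  T3=22  T4=52  T5=11  T6=61  T7=26
Turnaround = completion − arrival: T1=10, T2=44, T3=22, T4=52, T5=11, T6=61, T7=26
Total turnaround = 10 + 44 + 22 + 52 + 11 + 61 + 26 = 226

226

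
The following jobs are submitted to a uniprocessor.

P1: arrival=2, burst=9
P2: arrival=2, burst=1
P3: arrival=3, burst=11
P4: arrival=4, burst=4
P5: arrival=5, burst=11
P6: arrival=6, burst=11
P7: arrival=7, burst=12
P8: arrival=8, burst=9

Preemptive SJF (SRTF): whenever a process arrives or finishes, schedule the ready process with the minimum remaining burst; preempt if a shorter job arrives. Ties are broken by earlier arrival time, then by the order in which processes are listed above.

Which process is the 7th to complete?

P6

Gantt: | idle 0-2 | P2 2-3 | P1 3-4 | P4 4-8 | P1 8-16 | P8 16-25 | P3 25-36 | P5 36-47 | P6 47-58 | P7 58-70 |
Completion: P1=16  P2=3  P3=36  P4=8  P5=47  P6=58  P7=70  P8=25
Finish order: P2 → P4 → P1 → P8 → P3 → P5 → P6 → P7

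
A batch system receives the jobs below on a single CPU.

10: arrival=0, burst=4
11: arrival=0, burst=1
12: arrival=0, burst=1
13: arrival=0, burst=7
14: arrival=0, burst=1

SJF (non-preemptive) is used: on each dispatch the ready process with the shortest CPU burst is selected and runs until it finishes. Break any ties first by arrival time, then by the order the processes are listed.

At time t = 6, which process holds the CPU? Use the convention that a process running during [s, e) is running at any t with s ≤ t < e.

Schedule: | 11 0-1 | 12 1-2 | 14 2-3 | 10 3-7 | 13 7-14 |
Completion: 10=7  11=1  12=2  13=14  14=3
Turnaround (C−A): 10=7  11=1  12=2  13=14  14=3

10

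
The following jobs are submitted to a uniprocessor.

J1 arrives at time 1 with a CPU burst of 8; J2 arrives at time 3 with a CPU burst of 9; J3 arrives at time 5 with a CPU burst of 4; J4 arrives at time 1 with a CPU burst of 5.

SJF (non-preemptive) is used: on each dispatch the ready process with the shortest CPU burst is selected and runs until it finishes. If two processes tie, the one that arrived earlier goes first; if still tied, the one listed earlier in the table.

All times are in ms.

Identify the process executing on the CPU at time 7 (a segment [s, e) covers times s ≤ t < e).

Gantt: | idle 0-1 | J4 1-6 | J3 6-10 | J1 10-18 | J2 18-27 |
Completion: J1=18  J2=27  J3=10  J4=6
Turnaround (C−A): J1=17  J2=24  J3=5  J4=5

J3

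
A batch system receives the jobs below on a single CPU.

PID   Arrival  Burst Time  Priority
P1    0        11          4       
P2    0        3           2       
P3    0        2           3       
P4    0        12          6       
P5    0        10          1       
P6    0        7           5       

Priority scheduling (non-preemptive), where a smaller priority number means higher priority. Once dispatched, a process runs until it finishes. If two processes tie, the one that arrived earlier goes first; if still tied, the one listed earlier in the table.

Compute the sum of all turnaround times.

142

Schedule: | P5 0-10 | P2 10-13 | P3 13-15 | P1 15-26 | P6 26-33 | P4 33-45 |
Completion: P1=26  P2=13  P3=15  P4=45  P5=10  P6=33
Turnaround (C−A): P1=26  P2=13  P3=15  P4=45  P5=10  P6=33
Turnaround = completion − arrival: P1=26, P2=13, P3=15, P4=45, P5=10, P6=33
Total turnaround = 26 + 13 + 15 + 45 + 10 + 33 = 142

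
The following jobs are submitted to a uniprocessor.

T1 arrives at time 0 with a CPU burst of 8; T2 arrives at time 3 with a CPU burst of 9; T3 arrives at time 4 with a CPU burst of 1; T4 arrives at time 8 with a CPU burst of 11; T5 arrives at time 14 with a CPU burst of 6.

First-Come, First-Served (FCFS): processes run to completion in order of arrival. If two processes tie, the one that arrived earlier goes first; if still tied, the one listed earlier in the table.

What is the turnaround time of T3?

Gantt: | T1 0-8 | T2 8-17 | T3 17-18 | T4 18-29 | T5 29-35 |
Completion: T1=8  T2=17  T3=18  T4=29  T5=35
Turnaround(T3) = completion − arrival = 18 − 4 = 14

14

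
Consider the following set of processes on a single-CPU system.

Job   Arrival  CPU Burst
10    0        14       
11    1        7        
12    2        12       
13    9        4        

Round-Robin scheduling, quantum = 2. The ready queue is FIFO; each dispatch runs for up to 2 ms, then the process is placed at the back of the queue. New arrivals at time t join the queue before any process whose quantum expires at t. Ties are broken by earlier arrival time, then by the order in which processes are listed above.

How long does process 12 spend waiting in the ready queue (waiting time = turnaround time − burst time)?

Gantt: | 10 0-2 | 11 2-4 | 12 4-6 | 10 6-8 | 11 8-10 | 12 10-12 | 10 12-14 | 13 14-16 | 11 16-18 | 12 18-20 | 10 20-22 | 13 22-24 | 11 24-25 | 12 25-27 | 10 27-29 | 12 29-31 | 10 31-33 | 12 33-35 | 10 35-37 |
Completion: 10=37  11=25  12=35  13=24
Waiting(12) = turnaround − burst = 33 − 12 = 21

21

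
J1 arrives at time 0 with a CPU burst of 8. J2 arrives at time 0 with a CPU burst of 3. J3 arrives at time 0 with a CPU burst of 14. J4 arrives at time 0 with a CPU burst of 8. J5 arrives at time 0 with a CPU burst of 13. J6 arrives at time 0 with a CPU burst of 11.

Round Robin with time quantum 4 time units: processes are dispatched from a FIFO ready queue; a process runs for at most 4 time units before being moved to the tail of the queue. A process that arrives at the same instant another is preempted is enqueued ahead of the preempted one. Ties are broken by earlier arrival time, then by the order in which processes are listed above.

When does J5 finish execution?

Gantt: | J1 0-4 | J2 4-7 | J3 7-11 | J4 11-15 | J5 15-19 | J6 19-23 | J1 23-27 | J3 27-31 | J4 31-35 | J5 35-39 | J6 39-43 | J3 43-47 | J5 47-51 | J6 51-54 | J3 54-56 | J5 56-57 |
Completion: J1=27  J2=7  J3=56  J4=35  J5=57  J6=54
Turnaround (C−A): J1=27  J2=7  J3=56  J4=35  J5=57  J6=54

57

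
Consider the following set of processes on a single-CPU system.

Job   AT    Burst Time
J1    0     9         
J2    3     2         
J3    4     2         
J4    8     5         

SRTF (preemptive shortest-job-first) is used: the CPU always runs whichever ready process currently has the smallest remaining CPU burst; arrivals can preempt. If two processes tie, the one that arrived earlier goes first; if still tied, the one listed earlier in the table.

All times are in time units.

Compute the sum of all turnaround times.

28

Timeline: | J1 0-3 | J2 3-5 | J3 5-7 | J1 7-13 | J4 13-18 |
Completion: J1=13  J2=5  J3=7  J4=18
Turnaround (C−A): J1=13  J2=2  J3=3  J4=10
Turnaround = completion − arrival: J1=13, J2=2, J3=3, J4=10
Total turnaround = 13 + 2 + 3 + 10 = 28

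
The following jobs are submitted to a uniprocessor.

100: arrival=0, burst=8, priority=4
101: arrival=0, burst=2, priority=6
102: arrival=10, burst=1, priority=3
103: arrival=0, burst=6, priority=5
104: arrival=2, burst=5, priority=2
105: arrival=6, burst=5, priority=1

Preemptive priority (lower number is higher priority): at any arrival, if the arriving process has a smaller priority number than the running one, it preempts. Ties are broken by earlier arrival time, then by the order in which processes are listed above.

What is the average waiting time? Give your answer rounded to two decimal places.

10.33

Timeline: | 100 0-2 | 104 2-6 | 105 6-11 | 104 11-12 | 102 12-13 | 100 13-19 | 103 19-25 | 101 25-27 |
Completion: 100=19  101=27  102=13  103=25  104=12  105=11
Waiting times: 100=11, 101=25, 102=2, 103=19, 104=5, 105=0
Average waiting = (11+25+2+19+5+0) / 6 = 62/6 = 10.33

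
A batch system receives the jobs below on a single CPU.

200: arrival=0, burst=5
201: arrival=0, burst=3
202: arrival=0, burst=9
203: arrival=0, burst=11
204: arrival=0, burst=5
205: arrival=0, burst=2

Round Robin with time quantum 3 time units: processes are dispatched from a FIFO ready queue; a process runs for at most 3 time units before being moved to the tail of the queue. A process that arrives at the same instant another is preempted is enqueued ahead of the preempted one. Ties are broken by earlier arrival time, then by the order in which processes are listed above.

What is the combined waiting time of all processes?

Gantt: | 200 0-3 | 201 3-6 | 202 6-9 | 203 9-12 | 204 12-15 | 205 15-17 | 200 17-19 | 202 19-22 | 203 22-25 | 204 25-27 | 202 27-30 | 203 30-35 |
Completion: 200=19  201=6  202=30  203=35  204=27  205=17
Waiting = turnaround − burst: 200=14, 201=3, 202=21, 203=24, 204=22, 205=15
Total waiting = 14 + 3 + 21 + 24 + 22 + 15 = 99

99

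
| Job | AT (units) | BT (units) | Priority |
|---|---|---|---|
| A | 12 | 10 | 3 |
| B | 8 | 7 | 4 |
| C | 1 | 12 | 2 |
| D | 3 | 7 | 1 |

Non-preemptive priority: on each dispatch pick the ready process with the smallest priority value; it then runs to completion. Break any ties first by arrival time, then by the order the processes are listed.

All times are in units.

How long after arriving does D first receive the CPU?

10

Timeline: | idle 0-1 | C 1-13 | D 13-20 | A 20-30 | B 30-37 |
Completion: A=30  B=37  C=13  D=20
Turnaround (C−A): A=18  B=29  C=12  D=17
Response(D) = first start − arrival = 13 − 3 = 10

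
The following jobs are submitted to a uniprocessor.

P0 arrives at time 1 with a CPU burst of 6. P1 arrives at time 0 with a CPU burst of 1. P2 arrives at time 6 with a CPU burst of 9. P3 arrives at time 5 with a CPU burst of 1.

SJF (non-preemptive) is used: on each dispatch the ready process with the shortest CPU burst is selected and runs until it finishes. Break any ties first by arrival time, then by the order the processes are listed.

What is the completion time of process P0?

Schedule: | P1 0-1 | P0 1-7 | P3 7-8 | P2 8-17 |
Completion: P0=7  P1=1  P2=17  P3=8

7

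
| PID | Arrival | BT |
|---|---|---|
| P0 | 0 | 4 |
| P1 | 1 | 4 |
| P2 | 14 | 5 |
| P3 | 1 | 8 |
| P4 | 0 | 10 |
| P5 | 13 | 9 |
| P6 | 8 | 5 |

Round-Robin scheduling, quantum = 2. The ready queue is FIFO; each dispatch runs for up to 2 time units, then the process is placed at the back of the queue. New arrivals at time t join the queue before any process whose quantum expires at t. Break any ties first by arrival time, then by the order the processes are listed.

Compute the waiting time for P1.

Timeline: | P0 0-2 | P4 2-4 | P1 4-6 | P3 6-8 | P0 8-10 | P4 10-12 | P1 12-14 | P6 14-16 | P3 16-18 | P4 18-20 | P5 20-22 | P2 22-24 | P6 24-26 | P3 26-28 | P4 28-30 | P5 30-32 | P2 32-34 | P6 34-35 | P3 35-37 | P4 37-39 | P5 39-41 | P2 41-42 | P5 42-45 |
Completion: P0=10  P1=14  P2=42  P3=37  P4=39  P5=45  P6=35
Waiting(P1) = turnaround − burst = 13 − 4 = 9

9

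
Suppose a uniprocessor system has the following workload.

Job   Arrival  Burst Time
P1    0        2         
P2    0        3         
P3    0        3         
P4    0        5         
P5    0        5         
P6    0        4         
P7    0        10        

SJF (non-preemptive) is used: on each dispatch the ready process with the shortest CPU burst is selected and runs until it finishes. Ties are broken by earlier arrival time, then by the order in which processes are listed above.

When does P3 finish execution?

Gantt: | P1 0-2 | P2 2-5 | P3 5-8 | P6 8-12 | P4 12-17 | P5 17-22 | P7 22-32 |
Completion: P1=2  P2=5  P3=8  P4=17  P5=22  P6=12  P7=32

8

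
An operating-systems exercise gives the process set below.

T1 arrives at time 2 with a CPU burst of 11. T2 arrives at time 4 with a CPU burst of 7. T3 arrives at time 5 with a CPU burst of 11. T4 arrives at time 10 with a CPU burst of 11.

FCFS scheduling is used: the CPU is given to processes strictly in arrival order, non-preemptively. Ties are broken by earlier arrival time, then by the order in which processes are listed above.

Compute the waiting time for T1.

0

Schedule: | idle 0-2 | T1 2-13 | T2 13-20 | T3 20-31 | T4 31-42 |
Completion: T1=13  T2=20  T3=31  T4=42
Turnaround (C−A): T1=11  T2=16  T3=26  T4=32
Waiting(T1) = turnaround − burst = 11 − 11 = 0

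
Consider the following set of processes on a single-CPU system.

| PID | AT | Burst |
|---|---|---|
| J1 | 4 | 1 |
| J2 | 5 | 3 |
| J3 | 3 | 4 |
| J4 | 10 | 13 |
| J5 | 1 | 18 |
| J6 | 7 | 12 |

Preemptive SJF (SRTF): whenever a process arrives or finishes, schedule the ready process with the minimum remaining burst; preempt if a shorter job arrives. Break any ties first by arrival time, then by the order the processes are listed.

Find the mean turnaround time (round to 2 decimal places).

Timeline: | idle 0-1 | J5 1-3 | J3 3-4 | J1 4-5 | J3 5-8 | J2 8-11 | J6 11-23 | J4 23-36 | J5 36-52 |
Completion: J1=5  J2=11  J3=8  J4=36  J5=52  J6=23
Turnaround (C−A): J1=1  J2=6  J3=5  J4=26  J5=51  J6=16
Turnaround times: J1=1, J2=6, J3=5, J4=26, J5=51, J6=16
Average turnaround = (1+6+5+26+51+16) / 6 = 105/6 = 17.50

17.50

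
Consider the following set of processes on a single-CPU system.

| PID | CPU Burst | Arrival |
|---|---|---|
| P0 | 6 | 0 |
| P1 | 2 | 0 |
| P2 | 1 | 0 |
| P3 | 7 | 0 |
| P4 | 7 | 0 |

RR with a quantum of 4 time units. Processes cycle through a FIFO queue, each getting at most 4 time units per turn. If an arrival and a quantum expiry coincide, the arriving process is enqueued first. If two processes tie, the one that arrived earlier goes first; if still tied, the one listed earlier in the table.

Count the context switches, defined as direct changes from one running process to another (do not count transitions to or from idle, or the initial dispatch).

Gantt: | P0 0-4 | P1 4-6 | P2 6-7 | P3 7-11 | P4 11-15 | P0 15-17 | P3 17-20 | P4 20-23 |
Completion: P0=17  P1=6  P2=7  P3=20  P4=23
Turnaround (C−A): P0=17  P1=6  P2=7  P3=20  P4=23

7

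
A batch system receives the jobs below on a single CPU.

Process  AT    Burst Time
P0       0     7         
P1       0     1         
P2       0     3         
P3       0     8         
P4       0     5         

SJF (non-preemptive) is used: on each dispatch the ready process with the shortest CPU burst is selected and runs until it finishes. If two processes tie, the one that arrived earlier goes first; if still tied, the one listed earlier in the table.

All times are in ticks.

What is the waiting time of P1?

Schedule: | P1 0-1 | P2 1-4 | P4 4-9 | P0 9-16 | P3 16-24 |
Completion: P0=16  P1=1  P2=4  P3=24  P4=9
Turnaround (C−A): P0=16  P1=1  P2=4  P3=24  P4=9
Waiting(P1) = turnaround − burst = 1 − 1 = 0

0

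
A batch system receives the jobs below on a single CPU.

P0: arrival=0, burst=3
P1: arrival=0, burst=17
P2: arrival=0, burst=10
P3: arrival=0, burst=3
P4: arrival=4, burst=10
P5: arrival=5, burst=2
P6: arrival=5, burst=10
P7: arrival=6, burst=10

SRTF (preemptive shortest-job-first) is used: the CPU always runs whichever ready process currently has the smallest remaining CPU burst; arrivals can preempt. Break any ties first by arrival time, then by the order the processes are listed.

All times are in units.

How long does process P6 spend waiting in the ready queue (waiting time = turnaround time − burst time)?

23

Schedule: | P0 0-3 | P3 3-6 | P5 6-8 | P2 8-18 | P4 18-28 | P6 28-38 | P7 38-48 | P1 48-65 |
Completion: P0=3  P1=65  P2=18  P3=6  P4=28  P5=8  P6=38  P7=48
Waiting(P6) = turnaround − burst = 33 − 10 = 23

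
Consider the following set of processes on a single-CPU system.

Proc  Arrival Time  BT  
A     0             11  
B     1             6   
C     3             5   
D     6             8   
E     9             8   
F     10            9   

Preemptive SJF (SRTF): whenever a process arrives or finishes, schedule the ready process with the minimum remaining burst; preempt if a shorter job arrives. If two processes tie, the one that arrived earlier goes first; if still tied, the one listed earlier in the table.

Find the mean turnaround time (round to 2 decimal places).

20.33

Timeline: | A 0-1 | B 1-7 | C 7-12 | D 12-20 | E 20-28 | F 28-37 | A 37-47 |
Completion: A=47  B=7  C=12  D=20  E=28  F=37
Turnaround (C−A): A=47  B=6  C=9  D=14  E=19  F=27
Turnaround times: A=47, B=6, C=9, D=14, E=19, F=27
Average turnaround = (47+6+9+14+19+27) / 6 = 122/6 = 20.33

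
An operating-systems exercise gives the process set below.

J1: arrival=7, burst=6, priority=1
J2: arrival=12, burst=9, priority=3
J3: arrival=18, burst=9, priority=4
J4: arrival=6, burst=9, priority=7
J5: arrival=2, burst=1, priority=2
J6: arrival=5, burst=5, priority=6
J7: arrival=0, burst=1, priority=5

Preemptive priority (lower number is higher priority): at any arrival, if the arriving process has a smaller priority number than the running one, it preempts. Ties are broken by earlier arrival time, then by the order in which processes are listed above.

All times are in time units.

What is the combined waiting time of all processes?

Gantt: | J7 0-1 | idle 1-2 | J5 2-3 | idle 3-5 | J6 5-7 | J1 7-13 | J2 13-22 | J3 22-31 | J6 31-34 | J4 34-43 |
Completion: J1=13  J2=22  J3=31  J4=43  J5=3  J6=34  J7=1
Turnaround (C−A): J1=6  J2=10  J3=13  J4=37  J5=1  J6=29  J7=1
Waiting = turnaround − burst: J1=0, J2=1, J3=4, J4=28, J5=0, J6=24, J7=0
Total waiting = 0 + 1 + 4 + 28 + 0 + 24 + 0 = 57

57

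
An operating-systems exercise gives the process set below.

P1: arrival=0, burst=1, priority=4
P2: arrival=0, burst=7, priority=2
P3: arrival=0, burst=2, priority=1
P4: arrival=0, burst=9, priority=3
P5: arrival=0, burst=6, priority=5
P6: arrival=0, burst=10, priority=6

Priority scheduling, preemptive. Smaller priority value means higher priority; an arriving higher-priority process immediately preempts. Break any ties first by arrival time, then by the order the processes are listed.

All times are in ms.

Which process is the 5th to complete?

Gantt: | P3 0-2 | P2 2-9 | P4 9-18 | P1 18-19 | P5 19-25 | P6 25-35 |
Completion: P1=19  P2=9  P3=2  P4=18  P5=25  P6=35
Turnaround (C−A): P1=19  P2=9  P3=2  P4=18  P5=25  P6=35
Finish order: P3 → P2 → P4 → P1 → P5 → P6

P5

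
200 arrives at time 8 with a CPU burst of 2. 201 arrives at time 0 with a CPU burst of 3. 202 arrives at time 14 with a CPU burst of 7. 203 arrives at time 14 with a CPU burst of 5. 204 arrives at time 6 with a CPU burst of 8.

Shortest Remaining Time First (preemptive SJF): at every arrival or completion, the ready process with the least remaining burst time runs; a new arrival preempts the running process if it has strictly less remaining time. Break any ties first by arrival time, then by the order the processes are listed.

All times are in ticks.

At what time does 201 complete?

3

Timeline: | 201 0-3 | idle 3-6 | 204 6-8 | 200 8-10 | 204 10-16 | 203 16-21 | 202 21-28 |
Completion: 200=10  201=3  202=28  203=21  204=16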